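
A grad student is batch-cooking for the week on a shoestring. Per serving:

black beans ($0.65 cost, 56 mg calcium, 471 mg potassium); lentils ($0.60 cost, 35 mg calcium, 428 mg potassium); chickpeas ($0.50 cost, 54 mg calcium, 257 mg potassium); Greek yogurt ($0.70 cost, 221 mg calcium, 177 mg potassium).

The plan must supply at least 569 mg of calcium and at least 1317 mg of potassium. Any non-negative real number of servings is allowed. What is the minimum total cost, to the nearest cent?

$2.76

Minimising a linear cost over {calcium ≥ 569, potassium ≥ 1317, servings ≥ 0} — the optimum is at a vertex, using one or two foods.
black beans only: max(569/56, 1317/471) = 10.16 servings → $6.60.
lentils only: max(569/35, 1317/428) = 16.26 servings → $9.75.
chickpeas only: max(569/54, 1317/257) = 10.54 servings → $5.27.
Greek yogurt only: max(569/221, 1317/177) = 7.441 servings → $5.21.
black beans + lentils: the both-tight solution has a negative serving — not a feasible corner.
black beans + chickpeas with both targets exact would need a negative amount; discard.
black beans + Greek yogurt with both tight: 2.021 servings and 2.063 servings → $2.76.
lentils + chickpeas: intersection lies outside the first quadrant.
lentils + Greek yogurt with both tight: 2.153 servings and 2.234 servings → $2.86.
chickpeas + Greek yogurt with both tight: 4.029 servings and 1.59 servings → $3.13.
The minimum over all feasible corners is $2.76.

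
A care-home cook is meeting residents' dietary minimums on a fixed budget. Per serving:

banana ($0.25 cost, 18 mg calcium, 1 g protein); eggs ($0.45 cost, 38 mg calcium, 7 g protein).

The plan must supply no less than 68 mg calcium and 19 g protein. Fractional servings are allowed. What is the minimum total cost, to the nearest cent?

For a min-cost LP with two ≥-constraints, a basic feasible solution has at most two positive variables.
banana only: max(68/18, 19/1) = 19 servings → $4.75.
eggs only: max(68/38, 19/7) = 2.714 servings → $1.22.
banana + eggs: the both-tight solution has a negative serving — not a feasible corner.
Cheapest feasible corner: $1.22.

$1.22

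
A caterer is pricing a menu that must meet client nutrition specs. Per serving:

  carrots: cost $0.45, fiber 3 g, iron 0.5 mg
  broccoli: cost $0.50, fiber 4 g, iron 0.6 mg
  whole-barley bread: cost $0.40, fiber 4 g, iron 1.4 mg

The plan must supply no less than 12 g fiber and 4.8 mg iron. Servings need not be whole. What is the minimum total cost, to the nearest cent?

This is a tiny linear program; its minimum lies at a vertex of the feasible set. List the vertices and price them.
carrots only: max(12/3, 4.8/0.5) = 9.6 servings → $4.32.
broccoli only: max(12/4, 4.8/0.6) = 8 servings → $4.00.
whole-barley bread only: max(12/4, 4.8/1.4) = 3.429 servings → $1.37.
carrots + broccoli: intersection lies outside the first quadrant.
carrots + whole-barley bread: intersection lies outside the first quadrant.
broccoli + whole-barley bread: intersection lies outside the first quadrant.
So the least-cost plan costs $1.37.

$1.37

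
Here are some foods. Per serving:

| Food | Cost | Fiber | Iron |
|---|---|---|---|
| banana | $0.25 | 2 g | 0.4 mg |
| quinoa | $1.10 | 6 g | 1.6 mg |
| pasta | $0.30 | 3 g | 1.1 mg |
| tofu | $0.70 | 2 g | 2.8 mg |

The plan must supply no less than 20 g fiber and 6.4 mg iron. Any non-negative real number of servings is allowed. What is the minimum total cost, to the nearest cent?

Two binding constraints pin down two serving amounts, so the optimal mix uses at most two foods. The candidates are each food alone (scaled to the tighter of fiber/iron) and each pair with both constraints tight.
banana only: max(20/2, 6.4/0.4) = 16 servings → $4.00.
quinoa only: max(20/6, 6.4/1.6) = 4 servings → $4.40.
pasta only: max(20/3, 6.4/1.1) = 6.667 servings → $2.00.
tofu only: max(20/2, 6.4/2.8) = 10 servings → $7.00.
banana + quinoa: intersection lies outside the first quadrant.
banana + pasta with both tight: 2.8 servings and 4.8 servings → $2.14.
banana + tofu with both tight: 9 servings and 1 serving → $2.95.
quinoa + pasta with both tight: 1.556 servings and 3.556 servings → $2.78.
quinoa + tofu with both tight: 3.176 servings and 0.4706 servings → $3.82.
pasta + tofu: intersection lies outside the first quadrant.
Cheapest feasible corner: $2.00.

$2.00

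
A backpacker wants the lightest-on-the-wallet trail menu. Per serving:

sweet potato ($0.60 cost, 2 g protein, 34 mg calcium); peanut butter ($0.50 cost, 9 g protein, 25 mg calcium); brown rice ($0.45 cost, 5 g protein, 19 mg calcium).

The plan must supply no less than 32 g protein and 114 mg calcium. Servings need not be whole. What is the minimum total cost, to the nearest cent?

$2.21

sweet potato only: max(32/2, 114/34) = 16 servings → $9.60.
peanut butter only: max(32/9, 114/25) = 4.56 servings → $2.28.
brown rice only: max(32/5, 114/19) = 6.4 servings → $2.88.
sweet potato + peanut butter with both tight: 0.8828 servings and 3.359 servings → $2.21.
sweet potato + brown rice with both targets exact would need a negative amount; discard.
peanut butter + brown rice with both tight: 0.8261 servings and 4.913 servings → $2.62.
Cheapest feasible corner: $2.21.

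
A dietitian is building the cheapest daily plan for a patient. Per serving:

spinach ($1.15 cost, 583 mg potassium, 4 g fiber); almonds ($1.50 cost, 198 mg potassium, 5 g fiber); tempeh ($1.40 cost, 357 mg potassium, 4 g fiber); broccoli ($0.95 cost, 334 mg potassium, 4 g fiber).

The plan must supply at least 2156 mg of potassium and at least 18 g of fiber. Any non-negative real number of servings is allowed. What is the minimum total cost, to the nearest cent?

Check every corner: each single food scaled to meet both minima, and each pair solved so both constraints bind.
spinach only: max(2156/583, 18/4) = 4.5 servings → $5.17.
almonds only: max(2156/198, 18/5) = 10.89 servings → $16.33.
tempeh only: max(2156/357, 18/4) = 6.039 servings → $8.45.
broccoli only: max(2156/334, 18/4) = 6.455 servings → $6.13.
spinach + almonds with both tight: 3.399 servings and 0.8808 servings → $5.23.
spinach + tempeh with both tight: 2.431 servings and 2.069 servings → $5.69.
spinach + broccoli with both tight: 2.622 servings and 1.878 servings → $4.80.
almonds + tempeh with both targets exact would need a negative amount; discard.
almonds + broccoli: the both-tight solution has a negative serving — not a feasible corner.
tempeh + broccoli: the both-tight solution has a negative serving — not a feasible corner.
Cheapest feasible corner: $4.80.

$4.80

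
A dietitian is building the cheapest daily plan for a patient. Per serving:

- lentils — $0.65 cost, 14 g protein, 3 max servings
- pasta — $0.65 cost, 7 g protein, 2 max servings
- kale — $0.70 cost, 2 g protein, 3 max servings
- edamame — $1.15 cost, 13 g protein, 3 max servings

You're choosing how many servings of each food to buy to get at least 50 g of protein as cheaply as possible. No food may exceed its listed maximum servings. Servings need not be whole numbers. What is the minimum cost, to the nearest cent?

$2.66

Cost per g of protein: lentils $0.0464, edamame $0.0885, pasta $0.0929, kale $0.3500.
Take 3 servings of lentils: +42.0 g protein for $1.95 (total $1.95, still need 8.0 g).
Take 0.6154 servings of edamame: +8.0 g protein for $0.71 (total $2.66, still need 0.0 g).
Greedy by cheapest-per-g is optimal for a single linear constraint, so the minimum cost is $2.66.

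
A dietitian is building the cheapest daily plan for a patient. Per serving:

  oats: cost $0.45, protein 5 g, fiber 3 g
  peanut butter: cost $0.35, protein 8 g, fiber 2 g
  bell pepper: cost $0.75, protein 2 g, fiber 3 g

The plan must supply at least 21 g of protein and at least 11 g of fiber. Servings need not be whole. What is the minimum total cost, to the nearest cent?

With two linear requirements the optimum uses one or two foods; enumerate the corners.
oats only: max(21/5, 11/3) = 4.2 servings → $1.89.
peanut butter only: max(21/8, 11/2) = 5.5 servings → $1.93.
bell pepper only: max(21/2, 11/3) = 10.5 servings → $7.88.
oats + peanut butter with both tight: 3.286 servings and 0.5714 servings → $1.68.
oats + bell pepper: intersection lies outside the first quadrant.
peanut butter + bell pepper with both tight: 2.05 servings and 2.3 servings → $2.44.
Cheapest feasible corner: $1.68.

$1.68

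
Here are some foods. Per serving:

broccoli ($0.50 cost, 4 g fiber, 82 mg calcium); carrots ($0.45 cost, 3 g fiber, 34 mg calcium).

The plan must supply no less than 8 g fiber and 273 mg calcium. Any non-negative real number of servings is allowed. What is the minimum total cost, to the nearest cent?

An LP optimum is at a vertex; with two nutrient constraints at most two foods are used. Check each candidate.
broccoli only: max(8/4, 273/82) = 3.329 servings → $1.66.
carrots only: max(8/3, 273/34) = 8.029 servings → $3.61.
broccoli + carrots: intersection lies outside the first quadrant.
The minimum over all feasible corners is $1.66.

$1.66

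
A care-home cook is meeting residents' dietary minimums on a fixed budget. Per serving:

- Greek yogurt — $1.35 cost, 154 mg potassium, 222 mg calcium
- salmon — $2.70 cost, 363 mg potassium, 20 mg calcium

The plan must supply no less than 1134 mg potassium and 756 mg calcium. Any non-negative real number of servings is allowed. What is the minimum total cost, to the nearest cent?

$9.10

This is a tiny linear program; its minimum lies at a vertex of the feasible set. List the vertices and price them.
Greek yogurt only: max(1134/154, 756/222) = 7.364 servings → $9.94.
salmon only: max(1134/363, 756/20) = 37.8 servings → $102.06.
Greek yogurt + salmon with both tight: 3.248 servings and 1.746 servings → $9.10.
The minimum over all feasible corners is $9.10.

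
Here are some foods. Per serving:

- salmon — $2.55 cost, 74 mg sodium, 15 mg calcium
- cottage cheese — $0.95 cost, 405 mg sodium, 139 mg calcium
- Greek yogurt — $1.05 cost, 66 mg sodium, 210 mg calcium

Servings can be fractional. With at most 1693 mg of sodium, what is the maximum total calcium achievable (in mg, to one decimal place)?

5386.8 mg

Calcium per mg sodium: Greek yogurt 3.182, cottage cheese 0.3432, salmon 0.2027.
With no serving limits, spend the whole sodium allowance on Greek yogurt: 1693 mg / 66 mg × 210 mg = 5386.8 mg.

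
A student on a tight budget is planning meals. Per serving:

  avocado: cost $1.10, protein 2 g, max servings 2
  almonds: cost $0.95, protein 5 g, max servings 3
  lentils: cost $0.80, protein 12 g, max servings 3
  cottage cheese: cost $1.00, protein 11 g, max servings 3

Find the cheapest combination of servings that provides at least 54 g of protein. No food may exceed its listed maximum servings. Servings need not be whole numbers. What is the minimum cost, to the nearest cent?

$4.04

Cost per g of protein: lentils $0.0667, cottage cheese $0.0909, almonds $0.1900, avocado $0.5500.
Take 3 servings of lentils: +36.0 g protein for $2.40 (total $2.40, still need 18.0 g).
Take 1.636 servings of cottage cheese: +18.0 g protein for $1.64 (total $4.04, still need 0.0 g).
Filling from the cheapest source first is optimal under one linear minimum: $4.04.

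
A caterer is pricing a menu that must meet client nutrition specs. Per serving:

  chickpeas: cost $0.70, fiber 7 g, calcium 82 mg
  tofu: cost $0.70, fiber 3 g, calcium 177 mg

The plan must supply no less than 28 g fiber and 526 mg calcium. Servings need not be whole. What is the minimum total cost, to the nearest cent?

A basic optimal solution has at most two foods positive. Try each food alone and each pair with both targets met exactly.
chickpeas only: max(28/7, 526/82) = 6.415 servings → $4.49.
tofu only: max(28/3, 526/177) = 9.333 servings → $6.53.
chickpeas + tofu with both tight: 3.402 servings and 1.396 servings → $3.36.
So the least-cost plan costs $3.36.

$3.36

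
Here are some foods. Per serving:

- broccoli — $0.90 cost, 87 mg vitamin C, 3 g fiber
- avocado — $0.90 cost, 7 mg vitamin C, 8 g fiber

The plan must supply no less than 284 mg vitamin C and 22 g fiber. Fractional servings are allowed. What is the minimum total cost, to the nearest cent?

This is a tiny linear program; its minimum lies at a vertex of the feasible set. List the vertices and price them.
broccoli only: max(284/87, 22/3) = 7.333 servings → $6.60.
avocado only: max(284/7, 22/8) = 40.57 servings → $36.51.
broccoli + avocado with both tight: 3.138 servings and 1.573 servings → $4.24.
So the least-cost plan costs $4.24.

$4.24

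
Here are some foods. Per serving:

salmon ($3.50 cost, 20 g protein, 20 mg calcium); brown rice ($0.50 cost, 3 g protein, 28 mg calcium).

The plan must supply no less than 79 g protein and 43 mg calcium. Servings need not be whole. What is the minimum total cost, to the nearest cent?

salmon only: max(79/20, 43/20) = 3.95 servings → $13.82.
brown rice only: max(79/3, 43/28) = 26.33 servings → $13.17.
salmon + brown rice: the both-tight solution has a negative serving — not a feasible corner.
Cheapest feasible corner: $13.17.

$13.17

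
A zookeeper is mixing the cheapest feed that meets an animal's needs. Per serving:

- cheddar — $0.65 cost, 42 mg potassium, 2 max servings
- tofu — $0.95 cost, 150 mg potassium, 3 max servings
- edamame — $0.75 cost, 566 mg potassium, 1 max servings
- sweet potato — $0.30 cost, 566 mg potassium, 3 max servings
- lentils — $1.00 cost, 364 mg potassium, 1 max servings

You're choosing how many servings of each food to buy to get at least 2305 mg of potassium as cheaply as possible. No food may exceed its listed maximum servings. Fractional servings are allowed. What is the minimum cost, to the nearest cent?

Cost per mg of potassium: sweet potato $0.0005, edamame $0.0013, lentils $0.0027, tofu $0.0063, cheddar $0.0155.
Take 3 servings of sweet potato: +1698.0 mg potassium for $0.90 (total $0.90, still need 607.0 mg).
Take 1 serving of edamame: +566.0 mg potassium for $0.75 (total $1.65, still need 41.0 mg).
Take 0.1126 servings of lentils: +41.0 mg potassium for $0.11 (total $1.76, still need 0.0 mg).
Filling from the cheapest source first is optimal under one linear minimum: $1.76.

$1.76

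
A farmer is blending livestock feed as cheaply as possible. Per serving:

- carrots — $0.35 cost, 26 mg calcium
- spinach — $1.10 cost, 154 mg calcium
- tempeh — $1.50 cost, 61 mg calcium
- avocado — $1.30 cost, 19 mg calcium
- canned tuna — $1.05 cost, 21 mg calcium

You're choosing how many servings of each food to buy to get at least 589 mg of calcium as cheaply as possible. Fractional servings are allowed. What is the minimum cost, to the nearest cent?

Cost per mg of calcium: spinach $0.0071, carrots $0.0135, tempeh $0.0246, canned tuna $0.0500, avocado $0.0684.
With no serving limits, use only spinach: 589 mg / 154 mg = 3.825 servings × $1.10 = $4.21.

$4.21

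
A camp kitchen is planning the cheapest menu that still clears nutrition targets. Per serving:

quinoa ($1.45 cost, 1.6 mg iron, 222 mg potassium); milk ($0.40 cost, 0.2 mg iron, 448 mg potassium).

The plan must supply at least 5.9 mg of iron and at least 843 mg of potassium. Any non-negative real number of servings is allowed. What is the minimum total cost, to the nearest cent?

$5.36

Minimising a linear cost over {iron ≥ 5.9, potassium ≥ 843, servings ≥ 0} — the optimum is at a vertex, using one or two foods.
quinoa only: max(5.9/1.6, 843/222) = 3.797 servings → $5.51.
milk only: max(5.9/0.2, 843/448) = 29.5 servings → $11.80.
quinoa + milk with both tight: 3.68 servings and 0.058 servings → $5.36.
So the least-cost plan costs $5.36.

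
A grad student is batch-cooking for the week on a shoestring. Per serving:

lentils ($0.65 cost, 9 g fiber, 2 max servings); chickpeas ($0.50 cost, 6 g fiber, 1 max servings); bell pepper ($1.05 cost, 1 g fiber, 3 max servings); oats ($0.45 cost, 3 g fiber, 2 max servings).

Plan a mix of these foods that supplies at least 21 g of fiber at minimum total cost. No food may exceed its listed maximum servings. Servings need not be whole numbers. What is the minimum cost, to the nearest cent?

Cost per g of fiber: lentils $0.0722, chickpeas $0.0833, oats $0.1500, bell pepper $1.0500.
Take 2 servings of lentils: +18.0 g fiber for $1.30 (total $1.30, still need 3.0 g).
Take 0.5 servings of chickpeas: +3.0 g fiber for $0.25 (total $1.55, still need 0.0 g).
Greedy by cheapest-per-g is optimal for a single linear constraint, so the minimum cost is $1.55.

$1.55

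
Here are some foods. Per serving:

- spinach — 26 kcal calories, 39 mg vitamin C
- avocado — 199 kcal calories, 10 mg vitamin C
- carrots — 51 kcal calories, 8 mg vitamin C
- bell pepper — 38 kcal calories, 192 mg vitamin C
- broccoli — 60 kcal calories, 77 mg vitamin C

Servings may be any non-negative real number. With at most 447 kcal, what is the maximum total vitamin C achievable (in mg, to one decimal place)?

Vitamin C per kcal: bell pepper 5.053, spinach 1.5, broccoli 1.283, carrots 0.1569, avocado 0.05025.
With no serving limits, spend the whole calories allowance on bell pepper: 447 kcal / 38 kcal × 192 mg = 2258.5 mg.

2258.5 mg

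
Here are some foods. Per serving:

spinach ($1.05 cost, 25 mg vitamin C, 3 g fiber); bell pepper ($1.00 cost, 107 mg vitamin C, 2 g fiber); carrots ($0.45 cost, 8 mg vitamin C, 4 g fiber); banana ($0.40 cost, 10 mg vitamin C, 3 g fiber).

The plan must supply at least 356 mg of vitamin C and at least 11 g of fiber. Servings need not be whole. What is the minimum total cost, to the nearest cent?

$3.75

Two binding constraints pin down two serving amounts, so the optimal mix uses at most two foods. The candidates are each food alone (scaled to the tighter of vitamin C/fiber) and each pair with both constraints tight.
spinach only: max(356/25, 11/3) = 14.24 servings → $14.95.
bell pepper only: max(356/107, 11/2) = 5.5 servings → $5.50.
carrots only: max(356/8, 11/4) = 44.5 servings → $20.02.
banana only: max(356/10, 11/3) = 35.6 servings → $14.24.
spinach + bell pepper with both tight: 1.716 servings and 2.926 servings → $4.73.
spinach + carrots: intersection lies outside the first quadrant.
spinach + banana: the both-tight solution has a negative serving — not a feasible corner.
bell pepper + carrots with both tight: 3.243 servings and 1.129 servings → $3.75.
bell pepper + banana with both tight: 3.183 servings and 1.545 servings → $3.80.
carrots + banana: intersection lies outside the first quadrant.
So the least-cost plan costs $3.75.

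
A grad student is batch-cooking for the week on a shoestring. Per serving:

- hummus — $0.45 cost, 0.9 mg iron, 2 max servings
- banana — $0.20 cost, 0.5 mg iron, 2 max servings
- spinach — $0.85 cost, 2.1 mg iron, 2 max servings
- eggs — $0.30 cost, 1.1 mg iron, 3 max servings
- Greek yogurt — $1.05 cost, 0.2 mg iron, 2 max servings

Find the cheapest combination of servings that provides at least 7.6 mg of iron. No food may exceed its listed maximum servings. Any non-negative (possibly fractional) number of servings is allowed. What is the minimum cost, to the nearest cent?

$2.64

Cost per mg of iron: eggs $0.2727, banana $0.4000, spinach $0.4048, hummus $0.5000, Greek yogurt $5.2500.
Take 3 servings of eggs: +3.3 mg iron for $0.90 (total $0.90, still need 4.3 mg).
Take 2 servings of banana: +1.0 mg iron for $0.40 (total $1.30, still need 3.3 mg).
Take 1.571 servings of spinach: +3.3 mg iron for $1.34 (total $2.64, still need 0.0 mg).
Greedy by cheapest-per-mg is optimal for a single linear constraint, so the minimum cost is $2.64.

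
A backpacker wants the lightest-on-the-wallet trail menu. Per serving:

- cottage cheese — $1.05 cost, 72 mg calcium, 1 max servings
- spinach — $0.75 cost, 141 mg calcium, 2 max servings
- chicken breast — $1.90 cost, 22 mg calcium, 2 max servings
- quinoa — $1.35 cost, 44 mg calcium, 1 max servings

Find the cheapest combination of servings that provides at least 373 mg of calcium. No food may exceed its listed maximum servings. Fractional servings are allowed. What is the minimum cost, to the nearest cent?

Cost per mg of calcium: spinach $0.0053, cottage cheese $0.0146, quinoa $0.0307, chicken breast $0.0864.
Take 2 servings of spinach: +282.0 mg calcium for $1.50 (total $1.50, still need 91.0 mg).
Take 1 serving of cottage cheese: +72.0 mg calcium for $1.05 (total $2.55, still need 19.0 mg).
Take 0.4318 servings of quinoa: +19.0 mg calcium for $0.58 (total $3.13, still need 0.0 mg).
Filling from the cheapest source first is optimal under one linear minimum: $3.13.

$3.13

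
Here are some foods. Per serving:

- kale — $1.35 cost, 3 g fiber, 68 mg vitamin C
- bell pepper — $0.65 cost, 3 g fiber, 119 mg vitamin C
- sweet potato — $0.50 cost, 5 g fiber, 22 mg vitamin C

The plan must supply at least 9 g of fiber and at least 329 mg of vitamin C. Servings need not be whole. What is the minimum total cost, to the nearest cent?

For a min-cost LP with two ≥-constraints, a basic feasible solution has at most two positive variables.
kale only: max(9/3, 329/68) = 4.838 servings → $6.53.
bell pepper only: max(9/3, 329/119) = 3 servings → $1.95.
sweet potato only: max(9/5, 329/22) = 14.95 servings → $7.48.
kale + bell pepper with both tight: 0.549 servings and 2.451 servings → $2.33.
kale + sweet potato: intersection lies outside the first quadrant.
bell pepper + sweet potato with both tight: 2.735 servings and 0.1588 servings → $1.86.
So the least-cost plan costs $1.86.

$1.86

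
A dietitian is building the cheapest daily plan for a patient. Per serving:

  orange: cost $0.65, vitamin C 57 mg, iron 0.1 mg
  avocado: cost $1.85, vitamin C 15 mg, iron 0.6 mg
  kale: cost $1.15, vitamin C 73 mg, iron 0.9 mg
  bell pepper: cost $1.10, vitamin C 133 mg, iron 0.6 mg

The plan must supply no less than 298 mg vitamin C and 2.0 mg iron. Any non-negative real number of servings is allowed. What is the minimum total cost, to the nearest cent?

$3.09

This is a tiny linear program; its minimum lies at a vertex of the feasible set. List the vertices and price them.
orange only: max(298/57, 2.0/0.1) = 20 servings → $13.00.
avocado only: max(298/15, 2.0/0.6) = 19.87 servings → $36.75.
kale only: max(298/73, 2.0/0.9) = 4.082 servings → $4.69.
bell pepper only: max(298/133, 2.0/0.6) = 3.333 servings → $3.67.
orange + avocado with both tight: 4.55 servings and 2.575 servings → $7.72.
orange + kale with both tight: 2.777 servings and 1.914 servings → $4.01.
orange + bell pepper: the both-tight solution has a negative serving — not a feasible corner.
avocado + kale with both targets exact would need a negative amount; discard.
avocado + bell pepper with both tight: 1.232 servings and 2.102 servings → $4.59.
kale + bell pepper with both tight: 1.149 servings and 1.61 servings → $3.09.
Cheapest feasible corner: $3.09.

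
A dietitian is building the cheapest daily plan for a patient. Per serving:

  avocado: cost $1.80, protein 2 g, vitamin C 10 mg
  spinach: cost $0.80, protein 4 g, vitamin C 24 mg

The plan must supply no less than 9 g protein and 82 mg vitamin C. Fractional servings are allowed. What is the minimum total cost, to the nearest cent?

Minimising a linear cost over {protein ≥ 9, vitamin C ≥ 82, servings ≥ 0} — the optimum is at a vertex, using one or two foods.
avocado only: max(9/2, 82/10) = 8.2 servings → $14.76.
spinach only: max(9/4, 82/24) = 3.417 servings → $2.73.
avocado + spinach: the both-tight solution has a negative serving — not a feasible corner.
So the least-cost plan costs $2.73.

$2.73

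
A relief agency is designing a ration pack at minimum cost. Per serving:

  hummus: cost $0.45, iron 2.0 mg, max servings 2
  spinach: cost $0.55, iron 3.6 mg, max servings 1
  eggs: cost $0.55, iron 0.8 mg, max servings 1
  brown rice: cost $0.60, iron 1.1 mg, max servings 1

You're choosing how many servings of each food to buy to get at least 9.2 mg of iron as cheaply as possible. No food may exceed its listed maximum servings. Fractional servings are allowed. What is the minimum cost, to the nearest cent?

Cost per mg of iron: spinach $0.1528, hummus $0.2250, brown rice $0.5455, eggs $0.6875.
Take 1 serving of spinach: +3.6 mg iron for $0.55 (total $0.55, still need 5.6 mg).
Take 2 servings of hummus: +4.0 mg iron for $0.90 (total $1.45, still need 1.6 mg).
Take 1 serving of brown rice: +1.1 mg iron for $0.60 (total $2.05, still need 0.5 mg).
Take 0.625 servings of eggs: +0.5 mg iron for $0.34 (total $2.39, still need 0.0 mg).
Greedy by cheapest-per-mg is optimal for a single linear constraint, so the minimum cost is $2.39.

$2.39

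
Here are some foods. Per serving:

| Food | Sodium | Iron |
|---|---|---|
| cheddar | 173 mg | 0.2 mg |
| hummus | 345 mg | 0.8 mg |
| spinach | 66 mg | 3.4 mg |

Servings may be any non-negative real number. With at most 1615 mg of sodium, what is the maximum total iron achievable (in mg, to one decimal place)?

Iron per mg sodium: spinach 0.05152, hummus 0.002319, cheddar 0.001156.
With no serving limits, spend the whole sodium allowance on spinach: 1615 mg / 66 mg × 3.4 mg = 83.2 mg.

83.2 mg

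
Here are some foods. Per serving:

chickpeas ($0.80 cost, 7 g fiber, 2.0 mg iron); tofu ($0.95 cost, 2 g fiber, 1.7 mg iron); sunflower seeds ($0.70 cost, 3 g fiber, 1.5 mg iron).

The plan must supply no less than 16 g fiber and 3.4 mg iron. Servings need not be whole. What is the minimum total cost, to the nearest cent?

An LP optimum is at a vertex; with two nutrient constraints at most two foods are used. Check each candidate.
chickpeas only: max(16/7, 3.4/2.0) = 2.286 servings → $1.83.
tofu only: max(16/2, 3.4/1.7) = 8 servings → $7.60.
sunflower seeds only: max(16/3, 3.4/1.5) = 5.333 servings → $3.73.
chickpeas + tofu with both targets exact would need a negative amount; discard.
chickpeas + sunflower seeds: the both-tight solution has a negative serving — not a feasible corner.
tofu + sunflower seeds: intersection lies outside the first quadrant.
Cheapest feasible corner: $1.83.

$1.83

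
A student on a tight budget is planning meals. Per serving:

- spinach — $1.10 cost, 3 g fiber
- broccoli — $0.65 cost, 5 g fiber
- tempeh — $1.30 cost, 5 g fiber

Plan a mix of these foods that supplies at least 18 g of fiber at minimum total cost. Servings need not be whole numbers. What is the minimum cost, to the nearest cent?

Cost per g of fiber: broccoli $0.1300, tempeh $0.2600, spinach $0.3667.
With no serving limits, use only broccoli: 18 g / 5 g = 3.6 servings × $0.65 = $2.34.

$2.34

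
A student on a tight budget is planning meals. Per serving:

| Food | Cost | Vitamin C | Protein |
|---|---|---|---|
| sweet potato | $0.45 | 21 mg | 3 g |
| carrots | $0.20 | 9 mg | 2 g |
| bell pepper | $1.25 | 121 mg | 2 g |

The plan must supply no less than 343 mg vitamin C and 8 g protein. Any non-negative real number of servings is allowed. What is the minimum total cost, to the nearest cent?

$3.68

A basic optimal solution has at most two foods positive. Try each food alone and each pair with both targets met exactly.
sweet potato only: max(343/21, 8/3) = 16.33 servings → $7.35.
carrots only: max(343/9, 8/2) = 38.11 servings → $7.62.
bell pepper only: max(343/121, 8/2) = 4 servings → $5.00.
sweet potato + carrots: intersection lies outside the first quadrant.
sweet potato + bell pepper with both tight: 0.8785 servings and 2.682 servings → $3.75.
carrots + bell pepper with both tight: 1.259 servings and 2.741 servings → $3.68.
Cheapest feasible corner: $3.68.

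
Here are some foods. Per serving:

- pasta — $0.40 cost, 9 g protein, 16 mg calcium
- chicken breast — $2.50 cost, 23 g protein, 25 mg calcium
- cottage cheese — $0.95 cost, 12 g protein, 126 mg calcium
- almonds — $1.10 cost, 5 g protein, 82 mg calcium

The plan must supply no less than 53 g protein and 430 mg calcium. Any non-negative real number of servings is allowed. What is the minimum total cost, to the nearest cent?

A basic optimal solution has at most two foods positive. Try each food alone and each pair with both targets met exactly.
pasta only: max(53/9, 430/16) = 26.88 servings → $10.75.
chicken breast only: max(53/23, 430/25) = 17.2 servings → $43.00.
cottage cheese only: max(53/12, 430/126) = 4.417 servings → $4.20.
almonds only: max(53/5, 430/82) = 10.6 servings → $11.66.
pasta + chicken breast with both targets exact would need a negative amount; discard.
pasta + cottage cheese with both tight: 1.611 servings and 3.208 servings → $3.69.
pasta + almonds with both tight: 3.337 servings and 4.593 servings → $6.39.
chicken breast + cottage cheese with both tight: 0.5843 servings and 3.297 servings → $4.59.
chicken breast + almonds with both tight: 1.247 servings and 4.864 servings → $8.47.
cottage cheese + almonds: the both-tight solution has a negative serving — not a feasible corner.
The minimum over all feasible corners is $3.69.

$3.69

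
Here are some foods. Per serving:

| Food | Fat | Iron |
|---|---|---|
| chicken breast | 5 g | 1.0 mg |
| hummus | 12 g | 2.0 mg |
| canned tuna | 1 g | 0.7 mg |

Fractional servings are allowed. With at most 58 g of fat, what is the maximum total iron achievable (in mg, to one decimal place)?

Iron per g fat: canned tuna 0.7, chicken breast 0.2, hummus 0.1667.
With no serving limits, spend the whole fat allowance on canned tuna: 58 g / 1 g × 0.7 mg = 40.6 mg.

40.6 mg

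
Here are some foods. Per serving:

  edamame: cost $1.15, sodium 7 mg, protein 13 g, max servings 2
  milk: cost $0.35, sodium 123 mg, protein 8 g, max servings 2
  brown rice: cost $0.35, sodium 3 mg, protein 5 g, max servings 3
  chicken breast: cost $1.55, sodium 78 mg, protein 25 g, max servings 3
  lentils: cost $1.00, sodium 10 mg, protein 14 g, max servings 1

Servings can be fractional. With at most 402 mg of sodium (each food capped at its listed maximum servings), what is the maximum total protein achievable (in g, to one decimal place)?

138.8 g

Protein per mg sodium: edamame 1.857, brown rice 1.667, lentils 1.4, chicken breast 0.3205, milk 0.06504.
Take 2 servings of edamame: uses 14 mg sodium, +26.0 g protein (running total 26.0 g).
Take 3 servings of brown rice: uses 9 mg sodium, +15.0 g protein (running total 41.0 g).
Take 1 serving of lentils: uses 10 mg sodium, +14.0 g protein (running total 55.0 g).
Take 3 servings of chicken breast: uses 234 mg sodium, +75.0 g protein (running total 130.0 g).
Take 1.098 servings of milk: uses 135 mg sodium, +8.8 g protein (running total 138.8 g).
Filling greedily by protein-per-mg sodium is optimal for one linear limit, giving 138.8 g.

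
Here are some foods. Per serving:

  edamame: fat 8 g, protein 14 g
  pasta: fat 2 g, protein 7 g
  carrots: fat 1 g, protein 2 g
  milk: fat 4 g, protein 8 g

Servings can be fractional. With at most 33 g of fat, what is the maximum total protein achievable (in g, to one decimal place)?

Protein per g fat: pasta 3.5, carrots 2, milk 2, edamame 1.75.
With no serving limits, spend the whole fat allowance on pasta: 33 g / 2 g × 7 g = 115.5 g.

115.5 g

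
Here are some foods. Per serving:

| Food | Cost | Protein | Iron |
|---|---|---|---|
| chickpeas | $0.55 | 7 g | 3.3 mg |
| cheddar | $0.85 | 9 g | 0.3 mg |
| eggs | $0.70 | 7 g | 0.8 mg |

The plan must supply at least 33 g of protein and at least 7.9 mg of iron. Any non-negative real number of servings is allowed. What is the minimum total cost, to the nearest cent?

$2.59

Two binding constraints pin down two serving amounts, so the optimal mix uses at most two foods. The candidates are each food alone (scaled to the tighter of protein/iron) and each pair with both constraints tight.
chickpeas only: max(33/7, 7.9/3.3) = 4.714 servings → $2.59.
cheddar only: max(33/9, 7.9/0.3) = 26.33 servings → $22.38.
eggs only: max(33/7, 7.9/0.8) = 9.875 servings → $6.91.
chickpeas + cheddar with both tight: 2.217 servings and 1.942 servings → $2.87.
chickpeas + eggs with both tight: 1.651 servings and 3.063 servings → $3.05.
cheddar + eggs: the both-tight solution has a negative serving — not a feasible corner.
So the least-cost plan costs $2.59.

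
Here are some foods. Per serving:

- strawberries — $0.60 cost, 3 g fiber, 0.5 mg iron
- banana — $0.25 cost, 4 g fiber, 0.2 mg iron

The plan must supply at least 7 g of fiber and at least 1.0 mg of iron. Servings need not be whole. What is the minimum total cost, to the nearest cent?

strawberries only: max(7/3, 1.0/0.5) = 2.333 servings → $1.40.
banana only: max(7/4, 1.0/0.2) = 5 servings → $1.25.
strawberries + banana with both tight: 1.857 servings and 0.3571 servings → $1.20.
So the least-cost plan costs $1.20.

$1.20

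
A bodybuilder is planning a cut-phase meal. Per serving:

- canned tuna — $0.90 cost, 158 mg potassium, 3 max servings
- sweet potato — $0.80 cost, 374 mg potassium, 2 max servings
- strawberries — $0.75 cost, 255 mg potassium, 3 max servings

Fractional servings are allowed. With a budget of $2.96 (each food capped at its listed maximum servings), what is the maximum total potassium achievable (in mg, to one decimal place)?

1210.4 mg

Potassium per dollar: sweet potato 467.5, strawberries 340, canned tuna 175.6.
Take 2 servings of sweet potato: spends $1.60, +748.0 mg potassium (running total 748.0 mg).
Take 1.813 servings of strawberries: spends $1.36, +462.4 mg potassium (running total 1210.4 mg).
Greedy by best ratio exhausts the cost allowance optimally: 1210.4 mg.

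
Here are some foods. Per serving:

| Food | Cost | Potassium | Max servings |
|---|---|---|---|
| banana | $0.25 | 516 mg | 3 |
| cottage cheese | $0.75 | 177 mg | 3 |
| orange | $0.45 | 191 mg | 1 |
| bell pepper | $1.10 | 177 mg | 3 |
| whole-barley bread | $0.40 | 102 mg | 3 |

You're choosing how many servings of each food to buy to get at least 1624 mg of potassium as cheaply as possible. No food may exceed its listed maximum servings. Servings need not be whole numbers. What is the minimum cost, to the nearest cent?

$0.93

Cost per mg of potassium: banana $0.0005, orange $0.0024, whole-barley bread $0.0039, cottage cheese $0.0042, bell pepper $0.0062.
Take 3 servings of banana: +1548.0 mg potassium for $0.75 (total $0.75, still need 76.0 mg).
Take 0.3979 servings of orange: +76.0 mg potassium for $0.18 (total $0.93, still need 0.0 mg).
Greedy by cheapest-per-mg is optimal for a single linear constraint, so the minimum cost is $0.93.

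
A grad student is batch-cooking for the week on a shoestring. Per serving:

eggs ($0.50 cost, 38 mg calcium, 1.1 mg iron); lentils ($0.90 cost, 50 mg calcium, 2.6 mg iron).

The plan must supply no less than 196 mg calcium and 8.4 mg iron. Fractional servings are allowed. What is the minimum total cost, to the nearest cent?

eggs only: max(196/38, 8.4/1.1) = 7.636 servings → $3.82.
lentils only: max(196/50, 8.4/2.6) = 3.92 servings → $3.53.
eggs + lentils with both tight: 2.046 servings and 2.365 servings → $3.15.
The minimum over all feasible corners is $3.15.

$3.15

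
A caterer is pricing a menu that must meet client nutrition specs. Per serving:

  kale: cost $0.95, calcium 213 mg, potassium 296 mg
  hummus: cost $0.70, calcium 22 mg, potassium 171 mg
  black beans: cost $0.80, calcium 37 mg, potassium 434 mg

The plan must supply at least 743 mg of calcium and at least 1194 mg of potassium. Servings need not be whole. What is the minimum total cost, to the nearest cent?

$3.58

Minimising a linear cost over {calcium ≥ 743, potassium ≥ 1194, servings ≥ 0} — the optimum is at a vertex, using one or two foods.
kale only: max(743/213, 1194/296) = 4.034 servings → $3.83.
hummus only: max(743/22, 1194/171) = 33.77 servings → $23.64.
black beans only: max(743/37, 1194/434) = 20.08 servings → $16.06.
kale + hummus with both tight: 3.369 servings and 1.15 servings → $4.01.
kale + black beans with both tight: 3.415 servings and 0.4221 servings → $3.58.
hummus + black beans: the both-tight solution has a negative serving — not a feasible corner.
The minimum over all feasible corners is $3.58.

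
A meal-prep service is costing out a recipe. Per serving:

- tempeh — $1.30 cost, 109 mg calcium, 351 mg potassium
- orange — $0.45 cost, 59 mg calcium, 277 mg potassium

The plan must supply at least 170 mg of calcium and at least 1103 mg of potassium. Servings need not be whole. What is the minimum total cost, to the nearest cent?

tempeh only: max(170/109, 1103/351) = 3.142 servings → $4.09.
orange only: max(170/59, 1103/277) = 3.982 servings → $1.79.
tempeh + orange: intersection lies outside the first quadrant.
The minimum over all feasible corners is $1.79.

$1.79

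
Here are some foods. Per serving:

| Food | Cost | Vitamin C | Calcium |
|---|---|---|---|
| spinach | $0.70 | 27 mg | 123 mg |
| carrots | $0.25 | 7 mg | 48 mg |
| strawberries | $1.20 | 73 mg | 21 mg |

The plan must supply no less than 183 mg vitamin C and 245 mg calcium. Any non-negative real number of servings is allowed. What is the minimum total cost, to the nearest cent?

spinach only: max(183/27, 245/123) = 6.778 servings → $4.74.
carrots only: max(183/7, 245/48) = 26.14 servings → $6.54.
strawberries only: max(183/73, 245/21) = 11.67 servings → $14.00.
spinach + carrots with both targets exact would need a negative amount; discard.
spinach + strawberries with both tight: 1.669 servings and 1.889 servings → $3.44.
carrots + strawberries with both tight: 4.183 servings and 2.106 servings → $3.57.
The minimum over all feasible corners is $3.44.

$3.44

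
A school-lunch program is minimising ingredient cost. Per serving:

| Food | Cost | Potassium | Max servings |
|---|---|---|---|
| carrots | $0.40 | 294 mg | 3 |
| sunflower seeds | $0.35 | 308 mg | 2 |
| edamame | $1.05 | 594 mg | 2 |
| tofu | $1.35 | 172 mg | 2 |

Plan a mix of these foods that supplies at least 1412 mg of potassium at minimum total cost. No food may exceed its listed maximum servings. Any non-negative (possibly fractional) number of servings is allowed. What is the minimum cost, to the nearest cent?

$1.78

Cost per mg of potassium: sunflower seeds $0.0011, carrots $0.0014, edamame $0.0018, tofu $0.0078.
Take 2 servings of sunflower seeds: +616.0 mg potassium for $0.70 (total $0.70, still need 796.0 mg).
Take 2.707 servings of carrots: +796.0 mg potassium for $1.08 (total $1.78, still need 0.0 mg).
Greedy by cheapest-per-mg is optimal for a single linear constraint, so the minimum cost is $1.78.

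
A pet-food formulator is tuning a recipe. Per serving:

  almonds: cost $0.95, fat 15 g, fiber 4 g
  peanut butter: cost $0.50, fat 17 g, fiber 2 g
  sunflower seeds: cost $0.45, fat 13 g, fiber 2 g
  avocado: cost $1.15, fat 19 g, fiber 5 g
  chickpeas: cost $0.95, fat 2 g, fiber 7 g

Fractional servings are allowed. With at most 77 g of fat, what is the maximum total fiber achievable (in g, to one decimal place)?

Fiber per g fat: chickpeas 3.5, almonds 0.2667, avocado 0.2632, sunflower seeds 0.1538, peanut butter 0.1176.
With no serving limits, spend the whole fat allowance on chickpeas: 77 g / 2 g × 7 g = 269.5 g.

269.5 g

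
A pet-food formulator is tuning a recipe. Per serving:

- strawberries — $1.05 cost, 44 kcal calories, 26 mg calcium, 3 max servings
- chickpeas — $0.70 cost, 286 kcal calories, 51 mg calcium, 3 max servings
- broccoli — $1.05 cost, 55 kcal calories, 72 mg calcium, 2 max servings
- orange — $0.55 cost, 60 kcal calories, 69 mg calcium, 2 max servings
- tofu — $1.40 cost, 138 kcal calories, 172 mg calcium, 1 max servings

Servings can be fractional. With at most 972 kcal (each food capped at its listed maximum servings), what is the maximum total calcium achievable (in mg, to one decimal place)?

616.2 mg

Calcium per kcal: broccoli 1.309, tofu 1.246, orange 1.15, strawberries 0.5909, chickpeas 0.1783.
Take 2 servings of broccoli: uses 110 kcal, +144.0 mg calcium (running total 144.0 mg).
Take 1 serving of tofu: uses 138 kcal, +172.0 mg calcium (running total 316.0 mg).
Take 2 servings of orange: uses 120 kcal, +138.0 mg calcium (running total 454.0 mg).
Take 3 servings of strawberries: uses 132 kcal, +78.0 mg calcium (running total 532.0 mg).
Take 1.65 servings of chickpeas: uses 472 kcal, +84.2 mg calcium (running total 616.2 mg).
Greedy by best ratio exhausts the calories allowance optimally: 616.2 mg.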